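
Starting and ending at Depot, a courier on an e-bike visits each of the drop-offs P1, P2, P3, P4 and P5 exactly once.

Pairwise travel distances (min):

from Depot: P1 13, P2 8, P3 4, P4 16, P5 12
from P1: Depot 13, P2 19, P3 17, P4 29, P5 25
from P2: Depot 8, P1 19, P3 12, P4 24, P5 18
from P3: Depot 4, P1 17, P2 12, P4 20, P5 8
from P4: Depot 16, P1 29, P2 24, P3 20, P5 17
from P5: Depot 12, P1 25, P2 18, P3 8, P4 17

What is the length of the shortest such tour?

Minimum total distance: 85 min.

Depot → P1 → P2 → P3 → P4 → P5 → Depot: 13+19+12+20+17+12 = 93
Depot → P1 → P2 → P3 → P5 → P4 → Depot: 13+19+12+8+17+16 = 85
Depot → P1 → P2 → P4 → P3 → P5 → Depot: 13+19+24+20+8+12 = 96
Depot → P1 → P2 → P4 → P5 → P3 → Depot: 13+19+24+17+8+4 = 85
Depot → P1 → P2 → P5 → P3 → P4 → Depot: 13+19+18+8+20+16 = 94
Depot → P1 → P2 → P5 → P4 → P3 → Depot: 13+19+18+17+20+4 = 91
Depot → P1 → P3 → P2 → P4 → P5 → Depot: 13+17+12+24+17+12 = 95
Depot → P1 → P3 → P2 → P5 → P4 → Depot: 13+17+12+18+17+16 = 93
Depot → P1 → P3 → P4 → P2 → P5 → Depot: 13+17+20+24+18+12 = 104
Depot → P1 → P3 → P4 → P5 → P2 → Depot: 13+17+20+17+18+8 = 93
Depot → P1 → P3 → P5 → P2 → P4 → Depot: 13+17+8+18+24+16 = 96
Depot → P1 → P3 → P5 → P4 → P2 → Depot: 13+17+8+17+24+8 = 87
Depot → P1 → P4 → P2 → P3 → P5 → Depot: 13+29+24+12+8+12 = 98
Depot → P1 → P4 → P2 → P5 → P3 → Depot: 13+29+24+18+8+4 = 96
… (46 more)
The minimum is 85.
One optimal route: Depot → P1 → P2 → P3 → P5 → P4 → Depot (or its reverse).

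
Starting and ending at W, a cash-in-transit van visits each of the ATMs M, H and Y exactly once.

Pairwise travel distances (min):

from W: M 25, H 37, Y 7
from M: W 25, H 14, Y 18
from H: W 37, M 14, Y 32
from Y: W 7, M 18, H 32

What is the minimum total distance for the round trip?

With 3 stops there are 3!/2 = 3 distinct round trips (a route and its reverse cost the same).
W-M-H-Y-W: 25+14+32+7 = 78
W-M-Y-H-W: 25+18+32+37 = 112
W-H-M-Y-W: 37+14+18+7 = 76
The minimum is 76.
One optimal route: W → H → M → Y → W (or its reverse).

Shortest round trip = 76 min.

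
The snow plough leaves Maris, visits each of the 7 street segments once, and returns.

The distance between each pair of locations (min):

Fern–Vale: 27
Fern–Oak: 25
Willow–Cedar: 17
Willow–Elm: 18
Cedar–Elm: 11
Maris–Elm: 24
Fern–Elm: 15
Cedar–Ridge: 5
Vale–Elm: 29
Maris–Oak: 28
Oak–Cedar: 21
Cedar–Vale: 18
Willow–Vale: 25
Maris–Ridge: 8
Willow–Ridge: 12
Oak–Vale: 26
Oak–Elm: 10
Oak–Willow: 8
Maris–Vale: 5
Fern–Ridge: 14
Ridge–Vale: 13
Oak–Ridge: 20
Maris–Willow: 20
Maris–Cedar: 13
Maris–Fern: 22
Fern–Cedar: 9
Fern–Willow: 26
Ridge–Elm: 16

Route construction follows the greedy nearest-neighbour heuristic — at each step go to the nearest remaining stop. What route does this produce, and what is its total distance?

Total distance 85 min via the nearest-neighbour route Maris → Vale → Ridge → Cedar → Fern → Elm → Oak → Willow → Maris.

Maris → [Vale:5 / Ridge:8 / Cedar:13 / Willow:20 / Fern:22 / Elm:24 / Oak:28] → Vale (5)
Vale → [Ridge:13 / Cedar:18 / Willow:25 / Oak:26 / Fern:27 / Elm:29] → Ridge (13)
Ridge → [Cedar:5 / Willow:12 / Fern:14 / Elm:16 / Oak:20] → Cedar (5)
Cedar → [Fern:9 / Elm:11 / Willow:17 / Oak:21] → Fern (9)
Fern → [Elm:15 / Oak:25 / Willow:26] → Elm (15)
Elm → [Oak:10 / Willow:18] → Oak (10)
Oak → [Willow:8] → Willow (8)
Return Willow→Maris: 20.
Total = 5 + 13 + 5 + 9 + 15 + 10 + 8 + 20 = 85.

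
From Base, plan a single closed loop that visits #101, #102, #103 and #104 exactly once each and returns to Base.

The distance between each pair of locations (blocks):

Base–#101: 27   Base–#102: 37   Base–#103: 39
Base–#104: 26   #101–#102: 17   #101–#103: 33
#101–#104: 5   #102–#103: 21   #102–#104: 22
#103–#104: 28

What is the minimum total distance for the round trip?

Shortest round trip = 108 blocks.

With 4 stops there are 4!/2 = 12 distinct round trips (a route and its reverse cost the same).
Base - #101 - #102 - #103 - #104 - Base: 27+17+21+28+26 = 119
Base - #101 - #102 - #104 - #103 - Base: 27+17+22+28+39 = 133
Base - #101 - #103 - #102 - #104 - Base: 27+33+21+22+26 = 129
Base - #101 - #103 - #104 - #102 - Base: 27+33+28+22+37 = 147
Base - #101 - #104 - #102 - #103 - Base: 27+5+22+21+39 = 114
Base - #101 - #104 - #103 - #102 - Base: 27+5+28+21+37 = 118
Base - #102 - #101 - #103 - #104 - Base: 37+17+33+28+26 = 141
Base - #102 - #101 - #104 - #103 - Base: 37+17+5+28+39 = 126
Base - #102 - #103 - #101 - #104 - Base: 37+21+33+5+26 = 122
Base - #102 - #104 - #101 - #103 - Base: 37+22+5+33+39 = 136
Base - #103 - #101 - #102 - #104 - Base: 39+33+17+22+26 = 137
Base - #103 - #102 - #101 - #104 - Base: 39+21+17+5+26 = 108
The minimum is 108.
One optimal route: Base → #103 → #102 → #101 → #104 → Base (or its reverse).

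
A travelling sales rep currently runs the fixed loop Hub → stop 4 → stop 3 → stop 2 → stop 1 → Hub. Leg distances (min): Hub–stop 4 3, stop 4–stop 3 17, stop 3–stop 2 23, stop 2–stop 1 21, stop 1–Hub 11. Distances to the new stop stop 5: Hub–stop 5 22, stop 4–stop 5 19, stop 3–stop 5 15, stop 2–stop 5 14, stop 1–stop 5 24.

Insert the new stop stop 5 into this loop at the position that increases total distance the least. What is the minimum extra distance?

+6 min — insert stop 5 between stop 3 and stop 2.

Insertion cost between consecutive stops i–j is d(i,stop 5) + d(stop 5,j) − d(i,j):
  between Hub and stop 4: 22 + 19 − 3 = 38
  between stop 4 and stop 3: 19 + 15 − 17 = 17
  between stop 3 and stop 2: 15 + 14 − 23 = 6
  between stop 2 and stop 1: 14 + 24 − 21 = 17
  between stop 1 and Hub: 24 + 22 − 11 = 35
Cheapest insertion is between stop 3 and stop 2, adding 6.
New total = 75 + 6 = 81.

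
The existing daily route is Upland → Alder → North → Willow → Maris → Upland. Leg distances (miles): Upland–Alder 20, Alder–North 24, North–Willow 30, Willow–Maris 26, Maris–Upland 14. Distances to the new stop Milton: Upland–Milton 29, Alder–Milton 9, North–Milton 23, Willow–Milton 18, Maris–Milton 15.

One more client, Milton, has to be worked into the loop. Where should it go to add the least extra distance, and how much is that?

+7 miles — insert Milton between Willow and Maris.

Insertion cost between consecutive stops i–j is d(i,Milton) + d(Milton,j) − d(i,j):
  between Upland and Alder: 29 + 9 − 20 = 18
  between Alder and North: 9 + 23 − 24 = 8
  between North and Willow: 23 + 18 − 30 = 11
  between Willow and Maris: 18 + 15 − 26 = 7
  between Maris and Upland: 15 + 29 − 14 = 30
Cheapest insertion is between Willow and Maris, adding 7.
New total = 114 + 7 = 121.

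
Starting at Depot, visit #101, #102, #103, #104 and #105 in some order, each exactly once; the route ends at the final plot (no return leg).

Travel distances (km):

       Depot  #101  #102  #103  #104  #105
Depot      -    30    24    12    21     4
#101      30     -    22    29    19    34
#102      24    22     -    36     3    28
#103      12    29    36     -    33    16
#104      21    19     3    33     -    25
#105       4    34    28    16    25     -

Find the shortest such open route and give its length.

There are 5! = 120 possible orderings.
Depot → #101 → #102 → #103 → #104 → #105: 30+22+36+33+25 = 146
Depot → #101 → #102 → #103 → #105 → #104: 30+22+36+16+25 = 129
Depot → #101 → #102 → #104 → #103 → #105: 30+22+3+33+16 = 104
Depot → #101 → #102 → #104 → #105 → #103: 30+22+3+25+16 = 96
Depot → #101 → #102 → #105 → #103 → #104: 30+22+28+16+33 = 129
Depot → #101 → #102 → #105 → #104 → #103: 30+22+28+25+33 = 138
Depot → #101 → #103 → #102 → #104 → #105: 30+29+36+3+25 = 123
Depot → #101 → #103 → #102 → #105 → #104: 30+29+36+28+25 = 148
Depot → #101 → #103 → #104 → #102 → #105: 30+29+33+3+28 = 123
Depot → #101 → #103 → #104 → #105 → #102: 30+29+33+25+28 = 145
Depot → #101 → #103 → #105 → #102 → #104: 30+29+16+28+3 = 106
Depot → #101 → #103 → #105 → #104 → #102: 30+29+16+25+3 = 103
Depot → #101 → #104 → #102 → #103 → #105: 30+19+3+36+16 = 104
Depot → #101 → #104 → #102 → #105 → #103: 30+19+3+28+16 = 96
… (106 more)
Depot → #105 → #103 → #101 → #104 → #102: 4+16+29+19+3 = 71  ← best
The minimum is 71.
One shortest path: Depot → #105 → #103 → #101 → #104 → #102.

Shortest open route: 71 km.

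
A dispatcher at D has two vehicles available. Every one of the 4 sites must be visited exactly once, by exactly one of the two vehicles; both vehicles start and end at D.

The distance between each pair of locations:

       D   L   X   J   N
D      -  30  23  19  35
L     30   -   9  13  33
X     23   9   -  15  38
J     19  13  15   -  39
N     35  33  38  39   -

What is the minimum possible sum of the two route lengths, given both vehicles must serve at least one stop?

134 — the smallest possible combined total.

There are 2^3 − 1 = 7 ways to divide the 4 stops into two non-empty groups. For each, the best each vehicle can do is its own shortest tour through its group:
  {L} + {X, J, N}: 60 + 107 = 167
  {X} + {L, J, N}: 46 + 100 = 146
  {L, X} + {J, N}: 62 + 93 = 155
  {J} + {L, X, N}: 38 + 100 = 138
  {L, J} + {X, N}: 62 + 96 = 158
  {X, J} + {L, N}: 57 + 98 = 155
  … (7 splits in total)
  {L, X, J} + {N}: 64 + 70 = 134  ← best
Best: vehicle 1 D → X → L → J → D = 64; vehicle 2 D → N → D = 70; combined 134.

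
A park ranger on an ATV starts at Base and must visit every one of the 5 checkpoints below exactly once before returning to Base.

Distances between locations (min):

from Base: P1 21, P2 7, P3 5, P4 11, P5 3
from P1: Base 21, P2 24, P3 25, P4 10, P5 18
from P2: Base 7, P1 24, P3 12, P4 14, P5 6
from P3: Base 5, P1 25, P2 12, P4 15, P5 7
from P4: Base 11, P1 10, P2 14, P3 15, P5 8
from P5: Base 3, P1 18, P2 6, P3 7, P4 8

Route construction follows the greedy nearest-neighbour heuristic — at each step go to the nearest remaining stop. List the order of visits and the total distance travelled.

From Base: distances to unvisited — P5=3, P3=5, P2=7, P4=11, P1=21. Nearest is P5 (3).
From P5: distances to unvisited — P2=6, P3=7, P4=8, P1=18. Nearest is P2 (6).
From P2: distances to unvisited — P3=12, P4=14, P1=24. Nearest is P3 (12).
From P3: distances to unvisited — P4=15, P1=25. Nearest is P4 (15).
From P4: distances to unvisited — P1=10. Nearest is P1 (10).
Return P1→Base: 21.
Total = 3 + 6 + 12 + 15 + 10 + 21 = 67.

Nearest-neighbour total = 67 min; route Base → P5 → P2 → P3 → P4 → P1 → Base.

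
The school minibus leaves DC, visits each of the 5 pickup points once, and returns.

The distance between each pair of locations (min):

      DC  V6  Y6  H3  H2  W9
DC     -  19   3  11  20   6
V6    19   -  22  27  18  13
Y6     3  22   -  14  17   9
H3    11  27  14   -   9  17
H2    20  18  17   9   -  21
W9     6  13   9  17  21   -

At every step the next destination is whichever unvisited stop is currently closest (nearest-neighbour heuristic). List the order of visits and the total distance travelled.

At DC the remaining stops are Y6 3, W9 6, H3 11, V6 19, H2 20; go to Y6.
At Y6 the remaining stops are W9 9, H3 14, H2 17, V6 22; go to W9.
At W9 the remaining stops are V6 13, H3 17, H2 21; go to V6.
At V6 the remaining stops are H2 18, H3 27; go to H2.
At H2 the remaining stops are H3 9; go to H3.
Return H3→DC: 11.
Total = 3 + 9 + 13 + 18 + 9 + 11 = 63.

63 min along DC → Y6 → W9 → V6 → H2 → H3 → DC.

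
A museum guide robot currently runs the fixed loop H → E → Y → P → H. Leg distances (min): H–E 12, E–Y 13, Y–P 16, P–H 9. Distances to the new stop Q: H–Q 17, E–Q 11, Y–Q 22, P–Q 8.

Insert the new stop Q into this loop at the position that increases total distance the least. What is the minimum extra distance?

Minimum extra distance: 14 min, inserting Q between Y and P.

Insertion cost between consecutive stops i–j is d(i,Q) + d(Q,j) − d(i,j):
  between H and E: 17 + 11 − 12 = 16
  between E and Y: 11 + 22 − 13 = 20
  between Y and P: 22 + 8 − 16 = 14
  between P and H: 8 + 17 − 9 = 16
Cheapest insertion is between Y and P, adding 14.
New total = 50 + 14 = 64.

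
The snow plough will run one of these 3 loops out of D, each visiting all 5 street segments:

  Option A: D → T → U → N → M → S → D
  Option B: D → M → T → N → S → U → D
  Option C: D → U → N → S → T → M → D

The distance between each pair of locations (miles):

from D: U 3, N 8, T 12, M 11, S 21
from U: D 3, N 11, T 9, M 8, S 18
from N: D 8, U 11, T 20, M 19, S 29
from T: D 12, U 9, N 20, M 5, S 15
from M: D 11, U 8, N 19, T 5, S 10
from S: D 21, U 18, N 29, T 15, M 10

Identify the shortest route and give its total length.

74 miles — Option C is the shortest.

Option A: 12 + 9 + 11 + 19 + 10 + 21 = 82
Option B: 11 + 5 + 20 + 29 + 18 + 3 = 86
Option C: 3 + 11 + 29 + 15 + 5 + 11 = 74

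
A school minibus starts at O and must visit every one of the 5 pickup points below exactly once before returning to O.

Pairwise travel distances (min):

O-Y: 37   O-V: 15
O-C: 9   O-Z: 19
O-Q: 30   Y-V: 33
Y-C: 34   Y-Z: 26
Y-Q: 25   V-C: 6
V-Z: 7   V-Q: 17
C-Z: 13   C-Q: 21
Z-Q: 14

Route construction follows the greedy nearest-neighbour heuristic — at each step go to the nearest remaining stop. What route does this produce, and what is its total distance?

Nearest-neighbour total = 98 min; route O → C → V → Z → Q → Y → O.

At O the remaining stops are C 9, V 15, Z 19, Q 30, Y 37; go to C.
At C the remaining stops are V 6, Z 13, Q 21, Y 34; go to V.
At V the remaining stops are Z 7, Q 17, Y 33; go to Z.
At Z the remaining stops are Q 14, Y 26; go to Q.
At Q the remaining stops are Y 25; go to Y.
Return Y→O: 37.
Total = 9 + 6 + 7 + 14 + 25 + 37 = 98.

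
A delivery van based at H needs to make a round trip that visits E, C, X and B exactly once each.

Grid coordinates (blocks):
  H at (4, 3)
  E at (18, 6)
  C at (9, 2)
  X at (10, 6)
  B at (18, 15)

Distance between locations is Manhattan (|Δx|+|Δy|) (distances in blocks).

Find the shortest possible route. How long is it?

Shortest round trip = 54 blocks.

There are 12 distinct closed tours to check (reversals are equivalent).
H → E → C → X → B → H: 17+13+5+17+26 = 78
H → E → C → B → X → H: 17+13+22+17+9 = 78
H → E → X → C → B → H: 17+8+5+22+26 = 78
H → E → X → B → C → H: 17+8+17+22+6 = 70
H → E → B → C → X → H: 17+9+22+5+9 = 62
H → E → B → X → C → H: 17+9+17+5+6 = 54
H → C → E → X → B → H: 6+13+8+17+26 = 70
H → C → E → B → X → H: 6+13+9+17+9 = 54
H → C → X → E → B → H: 6+5+8+9+26 = 54
H → C → B → E → X → H: 6+22+9+8+9 = 54
H → X → E → C → B → H: 9+8+13+22+26 = 78
H → X → C → E → B → H: 9+5+13+9+26 = 62
The minimum is 54.
One optimal route: H → E → B → X → C → H (or its reverse).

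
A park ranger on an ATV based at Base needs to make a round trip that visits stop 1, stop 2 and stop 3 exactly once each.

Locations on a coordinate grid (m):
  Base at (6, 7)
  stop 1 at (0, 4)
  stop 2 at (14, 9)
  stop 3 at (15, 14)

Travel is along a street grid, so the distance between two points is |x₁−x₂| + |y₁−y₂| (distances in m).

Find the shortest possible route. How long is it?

Minimum total distance: 50 m.

There are 3 distinct closed tours to check (reversals are equivalent).
Base-stop 1-stop 2-stop 3-Base: 9+19+6+16 = 50
Base-stop 1-stop 3-stop 2-Base: 9+25+6+10 = 50
Base-stop 2-stop 1-stop 3-Base: 10+19+25+16 = 70
The minimum is 50.
One optimal route: Base → stop 1 → stop 2 → stop 3 → Base (or its reverse).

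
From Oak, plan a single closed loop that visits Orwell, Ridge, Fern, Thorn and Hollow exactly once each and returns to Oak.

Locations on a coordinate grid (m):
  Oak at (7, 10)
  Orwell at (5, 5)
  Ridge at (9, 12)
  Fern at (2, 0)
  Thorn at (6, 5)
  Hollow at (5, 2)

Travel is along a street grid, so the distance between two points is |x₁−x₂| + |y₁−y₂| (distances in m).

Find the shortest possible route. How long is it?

Shortest round trip = 38 m.

With 5 stops there are 5!/2 = 60 distinct round trips (a route and its reverse cost the same).
Oak→Orwell→Ridge→Fern→Thorn→Hollow→Oak: 7+11+19+9+4+10 = 60
Oak→Orwell→Ridge→Fern→Hollow→Thorn→Oak: 7+11+19+5+4+6 = 52
Oak→Orwell→Ridge→Thorn→Fern→Hollow→Oak: 7+11+10+9+5+10 = 52
Oak→Orwell→Ridge→Thorn→Hollow→Fern→Oak: 7+11+10+4+5+15 = 52
Oak→Orwell→Ridge→Hollow→Fern→Thorn→Oak: 7+11+14+5+9+6 = 52
Oak→Orwell→Ridge→Hollow→Thorn→Fern→Oak: 7+11+14+4+9+15 = 60
Oak→Orwell→Fern→Ridge→Thorn→Hollow→Oak: 7+8+19+10+4+10 = 58
Oak→Orwell→Fern→Ridge→Hollow→Thorn→Oak: 7+8+19+14+4+6 = 58
Oak→Orwell→Fern→Thorn→Ridge→Hollow→Oak: 7+8+9+10+14+10 = 58
Oak→Orwell→Fern→Thorn→Hollow→Ridge→Oak: 7+8+9+4+14+4 = 46
Oak→Orwell→Fern→Hollow→Ridge→Thorn→Oak: 7+8+5+14+10+6 = 50
Oak→Orwell→Fern→Hollow→Thorn→Ridge→Oak: 7+8+5+4+10+4 = 38
Oak→Orwell→Thorn→Ridge→Fern→Hollow→Oak: 7+1+10+19+5+10 = 52
Oak→Orwell→Thorn→Ridge→Hollow→Fern→Oak: 7+1+10+14+5+15 = 52
… (46 more)
The minimum is 38.
One optimal route: Oak → Orwell → Fern → Hollow → Thorn → Ridge → Oak (or its reverse).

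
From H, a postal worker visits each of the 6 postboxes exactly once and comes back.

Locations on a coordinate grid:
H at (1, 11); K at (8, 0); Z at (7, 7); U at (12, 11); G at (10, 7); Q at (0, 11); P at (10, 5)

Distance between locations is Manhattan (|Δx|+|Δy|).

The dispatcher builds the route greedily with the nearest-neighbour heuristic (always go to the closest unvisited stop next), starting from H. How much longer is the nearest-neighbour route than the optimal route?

H: Q=1, Z=10, U=11, G=13, P=15, K=18 ⇒ Q
Q: Z=11, U=12, G=14, P=16, K=19 ⇒ Z
Z: G=3, P=5, K=8, U=9 ⇒ G
G: P=2, U=6, K=9 ⇒ P
P: K=7, U=8 ⇒ K
K: U=15 ⇒ U
NN route H → Q → Z → G → P → K → U → H costs 50.
Optimal: H → Z → K → P → G → U → Q → H costs 46 (by enumerating all 360 distinct tours).
Excess = 50 − 46 = 4.

The nearest-neighbour route is 4 longer than optimal.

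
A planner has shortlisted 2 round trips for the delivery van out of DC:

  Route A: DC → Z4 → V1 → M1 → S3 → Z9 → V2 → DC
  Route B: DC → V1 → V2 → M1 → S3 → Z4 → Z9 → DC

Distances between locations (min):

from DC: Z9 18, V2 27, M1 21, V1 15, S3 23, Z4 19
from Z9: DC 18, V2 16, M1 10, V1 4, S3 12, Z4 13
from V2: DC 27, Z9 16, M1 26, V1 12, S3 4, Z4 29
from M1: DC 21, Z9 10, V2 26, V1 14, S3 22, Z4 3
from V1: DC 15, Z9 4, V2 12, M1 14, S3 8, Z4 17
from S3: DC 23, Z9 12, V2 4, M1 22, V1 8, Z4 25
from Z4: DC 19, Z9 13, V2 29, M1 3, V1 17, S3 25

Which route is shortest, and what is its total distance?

Shortest is Route A, total 127 min.

Route A: 19 + 17 + 14 + 22 + 12 + 16 + 27 = 127
Route B: 15 + 12 + 26 + 22 + 25 + 13 + 18 = 131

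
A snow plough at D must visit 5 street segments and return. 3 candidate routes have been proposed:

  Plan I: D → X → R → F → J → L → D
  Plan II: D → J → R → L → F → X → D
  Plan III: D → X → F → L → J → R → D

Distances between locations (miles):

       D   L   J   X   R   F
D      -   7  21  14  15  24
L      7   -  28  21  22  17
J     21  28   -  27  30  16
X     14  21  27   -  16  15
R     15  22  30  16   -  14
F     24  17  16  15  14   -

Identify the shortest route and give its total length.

Plan I: 14 + 16 + 14 + 16 + 28 + 7 = 95
Plan II: 21 + 30 + 22 + 17 + 15 + 14 = 119
Plan III: 14 + 15 + 17 + 28 + 30 + 15 = 119

95 miles — Plan I is the shortest.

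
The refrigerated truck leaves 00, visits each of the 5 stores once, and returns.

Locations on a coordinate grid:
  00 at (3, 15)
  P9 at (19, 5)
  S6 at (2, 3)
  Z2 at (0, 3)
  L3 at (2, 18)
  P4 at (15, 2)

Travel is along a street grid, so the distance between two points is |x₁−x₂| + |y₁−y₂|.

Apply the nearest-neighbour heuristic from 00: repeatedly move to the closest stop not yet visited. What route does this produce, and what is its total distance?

00 → [L3:4 / S6:13 / Z2:15 / P4:25 / P9:26] → L3 (4)
L3 → [S6:15 / Z2:17 / P4:29 / P9:30] → S6 (15)
S6 → [Z2:2 / P4:14 / P9:19] → Z2 (2)
Z2 → [P4:16 / P9:21] → P4 (16)
P4 → [P9:7] → P9 (7)
Return P9→00: 26.
Total = 4 + 15 + 2 + 16 + 7 + 26 = 70.

Nearest-neighbour total = 70; route 00 → L3 → S6 → Z2 → P4 → P9 → 00.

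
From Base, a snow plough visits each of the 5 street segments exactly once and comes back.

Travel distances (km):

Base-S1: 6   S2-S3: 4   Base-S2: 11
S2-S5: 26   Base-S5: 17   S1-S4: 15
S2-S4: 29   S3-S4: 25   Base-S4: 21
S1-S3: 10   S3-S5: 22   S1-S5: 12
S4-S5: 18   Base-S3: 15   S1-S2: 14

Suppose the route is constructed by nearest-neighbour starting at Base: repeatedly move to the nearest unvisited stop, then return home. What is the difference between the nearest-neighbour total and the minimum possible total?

Base: S1=6, S2=11, S3=15, S5=17, S4=21 ⇒ S1
S1: S3=10, S5=12, S2=14, S4=15 ⇒ S3
S3: S2=4, S5=22, S4=25 ⇒ S2
S2: S5=26, S4=29 ⇒ S5
S5: S4=18 ⇒ S4
NN route Base → S1 → S3 → S2 → S5 → S4 → Base costs 85.
Optimal: Base → S2 → S3 → S1 → S4 → S5 → Base costs 75 (by enumerating all 60 distinct tours).
Excess = 85 − 75 = 10.

The nearest-neighbour route is 10 km longer than optimal.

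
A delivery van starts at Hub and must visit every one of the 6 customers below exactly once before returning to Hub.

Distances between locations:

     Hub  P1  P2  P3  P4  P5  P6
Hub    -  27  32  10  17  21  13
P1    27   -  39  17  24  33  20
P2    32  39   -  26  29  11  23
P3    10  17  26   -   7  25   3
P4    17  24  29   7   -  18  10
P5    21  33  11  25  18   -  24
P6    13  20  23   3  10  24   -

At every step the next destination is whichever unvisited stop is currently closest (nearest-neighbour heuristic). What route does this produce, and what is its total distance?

At Hub the remaining stops are P3 10, P6 13, P4 17, P5 21, P1 27, P2 32; go to P3.
At P3 the remaining stops are P6 3, P4 7, P1 17, P5 25, P2 26; go to P6.
At P6 the remaining stops are P4 10, P1 20, P2 23, P5 24; go to P4.
At P4 the remaining stops are P5 18, P1 24, P2 29; go to P5.
At P5 the remaining stops are P2 11, P1 33; go to P2.
At P2 the remaining stops are P1 39; go to P1.
Return P1→Hub: 27.
Total = 10 + 3 + 10 + 18 + 11 + 39 + 27 = 118.

Total distance 118 via the nearest-neighbour route Hub → P3 → P6 → P4 → P5 → P2 → P1 → Hub.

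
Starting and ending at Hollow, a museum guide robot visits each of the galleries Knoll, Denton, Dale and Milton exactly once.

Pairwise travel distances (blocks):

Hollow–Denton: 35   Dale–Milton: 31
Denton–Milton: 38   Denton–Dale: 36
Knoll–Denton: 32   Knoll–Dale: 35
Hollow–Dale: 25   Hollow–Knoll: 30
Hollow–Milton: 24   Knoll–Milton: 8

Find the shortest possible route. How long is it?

Shortest round trip = 125 blocks.

With 4 stops there are 4!/2 = 12 distinct round trips (a route and its reverse cost the same).
Hollow→Knoll→Denton→Dale→Milton→Hollow: 30+32+36+31+24 = 153
Hollow→Knoll→Denton→Milton→Dale→Hollow: 30+32+38+31+25 = 156
Hollow→Knoll→Dale→Denton→Milton→Hollow: 30+35+36+38+24 = 163
Hollow→Knoll→Dale→Milton→Denton→Hollow: 30+35+31+38+35 = 169
Hollow→Knoll→Milton→Denton→Dale→Hollow: 30+8+38+36+25 = 137
Hollow→Knoll→Milton→Dale→Denton→Hollow: 30+8+31+36+35 = 140
Hollow→Denton→Knoll→Dale→Milton→Hollow: 35+32+35+31+24 = 157
Hollow→Denton→Knoll→Milton→Dale→Hollow: 35+32+8+31+25 = 131
Hollow→Denton→Dale→Knoll→Milton→Hollow: 35+36+35+8+24 = 138
Hollow→Denton→Milton→Knoll→Dale→Hollow: 35+38+8+35+25 = 141
Hollow→Dale→Knoll→Denton→Milton→Hollow: 25+35+32+38+24 = 154
Hollow→Dale→Denton→Knoll→Milton→Hollow: 25+36+32+8+24 = 125
The minimum is 125.
One optimal route: Hollow → Dale → Denton → Knoll → Milton → Hollow (or its reverse).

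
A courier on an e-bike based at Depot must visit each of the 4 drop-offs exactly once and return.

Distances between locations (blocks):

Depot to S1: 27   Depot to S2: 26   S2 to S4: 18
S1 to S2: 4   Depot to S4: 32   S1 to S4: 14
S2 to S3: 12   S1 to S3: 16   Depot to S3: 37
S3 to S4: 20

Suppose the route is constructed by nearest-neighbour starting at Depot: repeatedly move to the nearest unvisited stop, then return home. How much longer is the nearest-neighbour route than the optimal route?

Excess over optimum: 6 blocks.

From Depot: S2=26, S1=27, S4=32, S3=37 → choose S2 (26).
From S2: S1=4, S3=12, S4=18 → choose S1 (4).
From S1: S4=14, S3=16 → choose S4 (14).
From S4: S3=20 → choose S3 (20).
NN route Depot → S2 → S1 → S4 → S3 → Depot costs 101.
Optimal: Depot → S1 → S2 → S3 → S4 → Depot costs 95 (by enumerating all 12 distinct tours).
Excess = 101 − 95 = 6.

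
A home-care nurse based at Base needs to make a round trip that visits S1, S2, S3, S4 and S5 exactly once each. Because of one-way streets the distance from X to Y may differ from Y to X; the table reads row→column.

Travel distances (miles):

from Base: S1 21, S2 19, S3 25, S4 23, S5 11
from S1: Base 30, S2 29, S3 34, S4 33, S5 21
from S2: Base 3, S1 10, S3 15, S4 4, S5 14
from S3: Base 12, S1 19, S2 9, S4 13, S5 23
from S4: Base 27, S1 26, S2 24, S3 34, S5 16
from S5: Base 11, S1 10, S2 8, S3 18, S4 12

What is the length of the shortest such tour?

94 miles — the shortest possible round trip.

Base → S1 → S2 → S3 → S4 → S5 → Base: 21+29+15+13+16+11 = 105
Base → S1 → S2 → S3 → S5 → S4 → Base: 21+29+15+23+12+27 = 127
Base → S1 → S2 → S4 → S3 → S5 → Base: 21+29+4+34+23+11 = 122
Base → S1 → S2 → S4 → S5 → S3 → Base: 21+29+4+16+18+12 = 100
Base → S1 → S2 → S5 → S3 → S4 → Base: 21+29+14+18+13+27 = 122
Base → S1 → S2 → S5 → S4 → S3 → Base: 21+29+14+12+34+12 = 122
Base → S1 → S3 → S2 → S4 → S5 → Base: 21+34+9+4+16+11 = 95
Base → S1 → S3 → S2 → S5 → S4 → Base: 21+34+9+14+12+27 = 117
Base → S1 → S3 → S4 → S2 → S5 → Base: 21+34+13+24+14+11 = 117
Base → S1 → S3 → S4 → S5 → S2 → Base: 21+34+13+16+8+3 = 95
Base → S1 → S3 → S5 → S2 → S4 → Base: 21+34+23+8+4+27 = 117
Base → S1 → S3 → S5 → S4 → S2 → Base: 21+34+23+12+24+3 = 117
Base → S1 → S4 → S2 → S3 → S5 → Base: 21+33+24+15+23+11 = 127
Base → S1 → S4 → S2 → S5 → S3 → Base: 21+33+24+14+18+12 = 122
… (106 more)
Base → S3 → S2 → S4 → S5 → S1 → Base: 25+9+4+16+10+30 = 94  ← best
The minimum is 94.
One optimal route: Base → S3 → S2 → S4 → S5 → S1 → Base.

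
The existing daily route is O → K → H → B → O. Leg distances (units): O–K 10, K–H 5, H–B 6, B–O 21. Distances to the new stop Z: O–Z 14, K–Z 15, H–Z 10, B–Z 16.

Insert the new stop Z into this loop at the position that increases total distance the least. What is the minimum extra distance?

Minimum extra distance: 9, inserting Z between B and O.

Insertion cost between consecutive stops i–j is d(i,Z) + d(Z,j) − d(i,j):
  between O and K: 14 + 15 − 10 = 19
  between K and H: 15 + 10 − 5 = 20
  between H and B: 10 + 16 − 6 = 20
  between B and O: 16 + 14 − 21 = 9
Cheapest insertion is between B and O, adding 9.
New total = 42 + 9 = 51.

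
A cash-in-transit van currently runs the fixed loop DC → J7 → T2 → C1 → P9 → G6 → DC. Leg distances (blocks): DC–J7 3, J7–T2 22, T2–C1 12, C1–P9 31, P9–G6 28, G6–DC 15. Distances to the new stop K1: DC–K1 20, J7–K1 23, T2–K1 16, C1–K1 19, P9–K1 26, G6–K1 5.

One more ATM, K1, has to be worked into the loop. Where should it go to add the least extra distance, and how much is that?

Insertion cost between consecutive stops i–j is d(i,K1) + d(K1,j) − d(i,j):
  between DC and J7: 20 + 23 − 3 = 40
  between J7 and T2: 23 + 16 − 22 = 17
  between T2 and C1: 16 + 19 − 12 = 23
  between C1 and P9: 19 + 26 − 31 = 14
  between P9 and G6: 26 + 5 − 28 = 3
  between G6 and DC: 5 + 20 − 15 = 10
Cheapest insertion is between P9 and G6, adding 3.
New total = 111 + 3 = 114.

+3 blocks — insert K1 between P9 and G6.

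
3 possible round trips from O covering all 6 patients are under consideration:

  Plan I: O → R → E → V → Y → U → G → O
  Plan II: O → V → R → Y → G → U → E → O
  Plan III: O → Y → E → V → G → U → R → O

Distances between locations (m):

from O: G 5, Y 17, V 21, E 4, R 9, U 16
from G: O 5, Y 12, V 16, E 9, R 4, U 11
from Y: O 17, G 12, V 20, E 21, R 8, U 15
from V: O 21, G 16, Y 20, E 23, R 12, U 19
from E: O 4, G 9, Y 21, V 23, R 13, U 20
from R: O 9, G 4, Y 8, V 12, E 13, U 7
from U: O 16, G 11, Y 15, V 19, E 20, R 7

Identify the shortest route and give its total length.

88 m — Plan II is the shortest.

Plan I: 9 + 13 + 23 + 20 + 15 + 11 + 5 = 96
Plan II: 21 + 12 + 8 + 12 + 11 + 20 + 4 = 88
Plan III: 17 + 21 + 23 + 16 + 11 + 7 + 9 = 104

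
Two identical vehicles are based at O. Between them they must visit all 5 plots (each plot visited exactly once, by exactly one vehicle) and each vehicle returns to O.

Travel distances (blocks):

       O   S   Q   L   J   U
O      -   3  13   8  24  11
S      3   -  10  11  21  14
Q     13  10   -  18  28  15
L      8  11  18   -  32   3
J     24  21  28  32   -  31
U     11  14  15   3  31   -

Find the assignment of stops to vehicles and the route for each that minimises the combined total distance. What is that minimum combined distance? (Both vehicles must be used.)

Minimum combined distance: 84 blocks.

Try each way of splitting the stops between the two vehicles (each non-empty) and, for each split, find the best tour for each vehicle:
  {S} + {Q, L, J, U}: 6 + 78 = 84
  {Q} + {S, L, J, U}: 26 + 66 = 92
  {S, Q} + {L, J, U}: 26 + 66 = 92
  {L} + {S, Q, J, U}: 16 + 78 = 94
  {S, L} + {Q, J, U}: 22 + 78 = 100
  {Q, L} + {S, J, U}: 39 + 66 = 105
  … (15 splits in total)
Best: vehicle 1 O → S → O = 6; vehicle 2 O → L → U → Q → J → O = 78; combined 84.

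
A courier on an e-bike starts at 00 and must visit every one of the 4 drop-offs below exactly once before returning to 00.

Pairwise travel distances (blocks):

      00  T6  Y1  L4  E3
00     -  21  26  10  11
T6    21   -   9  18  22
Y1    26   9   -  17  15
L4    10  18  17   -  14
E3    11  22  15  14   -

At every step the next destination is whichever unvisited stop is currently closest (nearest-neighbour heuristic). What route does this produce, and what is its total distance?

At 00 the remaining stops are L4 10, E3 11, T6 21, Y1 26; go to L4.
At L4 the remaining stops are E3 14, Y1 17, T6 18; go to E3.
At E3 the remaining stops are Y1 15, T6 22; go to Y1.
At Y1 the remaining stops are T6 9; go to T6.
Return T6→00: 21.
Total = 10 + 14 + 15 + 9 + 21 = 69.

Total distance 69 blocks via the nearest-neighbour route 00 → L4 → E3 → Y1 → T6 → 00.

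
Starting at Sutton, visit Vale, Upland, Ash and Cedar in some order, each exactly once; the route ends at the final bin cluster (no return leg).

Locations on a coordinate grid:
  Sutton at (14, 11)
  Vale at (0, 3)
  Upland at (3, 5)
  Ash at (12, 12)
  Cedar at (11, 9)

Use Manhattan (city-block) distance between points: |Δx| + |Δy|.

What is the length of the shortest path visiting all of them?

Shortest open route: 24.

There are 4! = 24 possible orderings.
Sutton → Vale → Upland → Ash → Cedar: 22+5+16+4 = 47
Sutton → Vale → Upland → Cedar → Ash: 22+5+12+4 = 43
Sutton → Vale → Ash → Upland → Cedar: 22+21+16+12 = 71
Sutton → Vale → Ash → Cedar → Upland: 22+21+4+12 = 59
Sutton → Vale → Cedar → Upland → Ash: 22+17+12+16 = 67
Sutton → Vale → Cedar → Ash → Upland: 22+17+4+16 = 59
Sutton → Upland → Vale → Ash → Cedar: 17+5+21+4 = 47
Sutton → Upland → Vale → Cedar → Ash: 17+5+17+4 = 43
Sutton → Upland → Ash → Vale → Cedar: 17+16+21+17 = 71
Sutton → Upland → Ash → Cedar → Vale: 17+16+4+17 = 54
Sutton → Upland → Cedar → Vale → Ash: 17+12+17+21 = 67
Sutton → Upland → Cedar → Ash → Vale: 17+12+4+21 = 54
Sutton → Ash → Vale → Upland → Cedar: 3+21+5+12 = 41
Sutton → Ash → Vale → Cedar → Upland: 3+21+17+12 = 53
… (10 more)
Sutton → Ash → Cedar → Upland → Vale: 3+4+12+5 = 24  ← best
The minimum is 24.
One shortest path: Sutton → Ash → Cedar → Upland → Vale.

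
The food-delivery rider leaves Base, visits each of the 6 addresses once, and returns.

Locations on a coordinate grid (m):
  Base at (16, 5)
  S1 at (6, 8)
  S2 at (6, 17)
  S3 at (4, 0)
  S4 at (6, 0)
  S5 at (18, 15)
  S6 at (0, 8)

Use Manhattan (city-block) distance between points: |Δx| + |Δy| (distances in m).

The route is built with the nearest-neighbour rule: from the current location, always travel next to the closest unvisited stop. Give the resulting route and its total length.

Nearest-neighbour total = 70 m; route Base → S5 → S2 → S1 → S6 → S3 → S4 → Base.

At Base the remaining stops are S5 12, S1 13, S4 15, S3 17, S6 19, S2 22; go to S5.
At S5 the remaining stops are S2 14, S1 19, S6 25, S4 27, S3 29; go to S2.
At S2 the remaining stops are S1 9, S6 15, S4 17, S3 19; go to S1.
At S1 the remaining stops are S6 6, S4 8, S3 10; go to S6.
At S6 the remaining stops are S3 12, S4 14; go to S3.
At S3 the remaining stops are S4 2; go to S4.
Return S4→Base: 15.
Total = 12 + 14 + 9 + 6 + 12 + 2 + 15 = 70.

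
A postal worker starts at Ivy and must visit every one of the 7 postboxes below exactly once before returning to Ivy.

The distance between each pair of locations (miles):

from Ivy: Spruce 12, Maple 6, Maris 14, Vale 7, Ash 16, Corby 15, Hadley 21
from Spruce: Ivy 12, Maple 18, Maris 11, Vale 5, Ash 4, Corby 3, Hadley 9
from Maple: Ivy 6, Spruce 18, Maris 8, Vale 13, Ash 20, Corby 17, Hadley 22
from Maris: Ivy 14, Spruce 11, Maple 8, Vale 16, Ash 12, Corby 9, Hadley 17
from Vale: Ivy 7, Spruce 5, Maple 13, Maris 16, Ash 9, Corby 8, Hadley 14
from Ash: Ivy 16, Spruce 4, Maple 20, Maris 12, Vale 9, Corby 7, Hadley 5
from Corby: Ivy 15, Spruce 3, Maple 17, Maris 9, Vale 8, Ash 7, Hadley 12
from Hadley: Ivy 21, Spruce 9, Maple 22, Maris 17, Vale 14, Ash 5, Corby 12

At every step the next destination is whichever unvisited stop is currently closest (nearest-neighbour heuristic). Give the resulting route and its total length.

56 miles along Ivy → Maple → Maris → Corby → Spruce → Ash → Hadley → Vale → Ivy.

At Ivy the remaining stops are Maple 6, Vale 7, Spruce 12, Maris 14, Corby 15, Ash 16, Hadley 21; go to Maple.
At Maple the remaining stops are Maris 8, Vale 13, Corby 17, Spruce 18, Ash 20, Hadley 22; go to Maris.
At Maris the remaining stops are Corby 9, Spruce 11, Ash 12, Vale 16, Hadley 17; go to Corby.
At Corby the remaining stops are Spruce 3, Ash 7, Vale 8, Hadley 12; go to Spruce.
At Spruce the remaining stops are Ash 4, Vale 5, Hadley 9; go to Ash.
At Ash the remaining stops are Hadley 5, Vale 9; go to Hadley.
At Hadley the remaining stops are Vale 14; go to Vale.
Return Vale→Ivy: 7.
Total = 6 + 8 + 9 + 3 + 4 + 5 + 14 + 7 = 56.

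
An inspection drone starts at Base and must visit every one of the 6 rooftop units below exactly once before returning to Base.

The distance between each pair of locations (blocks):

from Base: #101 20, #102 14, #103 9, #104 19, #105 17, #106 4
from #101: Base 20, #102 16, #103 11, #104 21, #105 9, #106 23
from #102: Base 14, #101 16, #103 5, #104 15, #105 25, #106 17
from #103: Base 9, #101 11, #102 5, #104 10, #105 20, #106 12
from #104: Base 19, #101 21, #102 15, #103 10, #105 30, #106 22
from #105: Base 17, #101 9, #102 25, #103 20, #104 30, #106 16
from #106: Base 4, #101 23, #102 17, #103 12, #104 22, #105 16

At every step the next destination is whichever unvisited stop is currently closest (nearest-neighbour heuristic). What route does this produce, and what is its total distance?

Base → [#106:4 / #103:9 / #102:14 / #105:17 / #104:19 / #101:20] → #106 (4)
#106 → [#103:12 / #105:16 / #102:17 / #104:22 / #101:23] → #103 (12)
#103 → [#102:5 / #104:10 / #101:11 / #105:20] → #102 (5)
#102 → [#104:15 / #101:16 / #105:25] → #104 (15)
#104 → [#101:21 / #105:30] → #101 (21)
#101 → [#105:9] → #105 (9)
Return #105→Base: 17.
Total = 4 + 12 + 5 + 15 + 21 + 9 + 17 = 83.

Nearest-neighbour total = 83 blocks; route Base → #106 → #103 → #102 → #104 → #101 → #105 → Base.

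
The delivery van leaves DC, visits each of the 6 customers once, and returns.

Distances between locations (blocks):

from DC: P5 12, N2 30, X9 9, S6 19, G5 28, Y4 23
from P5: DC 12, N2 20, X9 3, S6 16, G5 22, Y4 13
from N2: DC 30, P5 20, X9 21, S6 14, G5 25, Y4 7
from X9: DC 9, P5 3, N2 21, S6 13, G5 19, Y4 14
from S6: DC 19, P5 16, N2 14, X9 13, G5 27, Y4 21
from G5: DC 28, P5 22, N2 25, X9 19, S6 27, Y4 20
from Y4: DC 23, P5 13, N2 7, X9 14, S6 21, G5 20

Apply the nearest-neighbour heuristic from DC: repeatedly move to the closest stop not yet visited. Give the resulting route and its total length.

From DC: distances to unvisited — X9=9, P5=12, S6=19, Y4=23, G5=28, N2=30. Nearest is X9 (9).
From X9: distances to unvisited — P5=3, S6=13, Y4=14, G5=19, N2=21. Nearest is P5 (3).
From P5: distances to unvisited — Y4=13, S6=16, N2=20, G5=22. Nearest is Y4 (13).
From Y4: distances to unvisited — N2=7, G5=20, S6=21. Nearest is N2 (7).
From N2: distances to unvisited — S6=14, G5=25. Nearest is S6 (14).
From S6: distances to unvisited — G5=27. Nearest is G5 (27).
Return G5→DC: 28.
Total = 9 + 3 + 13 + 7 + 14 + 27 + 28 = 101.

101 blocks along DC → X9 → P5 → Y4 → N2 → S6 → G5 → DC.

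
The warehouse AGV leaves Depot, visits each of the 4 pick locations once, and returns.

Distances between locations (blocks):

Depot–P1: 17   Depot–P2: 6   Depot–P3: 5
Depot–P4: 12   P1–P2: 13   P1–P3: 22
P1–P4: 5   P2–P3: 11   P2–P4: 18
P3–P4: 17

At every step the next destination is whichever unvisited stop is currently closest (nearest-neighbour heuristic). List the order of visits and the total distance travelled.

Depot → [P3:5 / P2:6 / P4:12 / P1:17] → P3 (5)
P3 → [P2:11 / P4:17 / P1:22] → P2 (11)
P2 → [P1:13 / P4:18] → P1 (13)
P1 → [P4:5] → P4 (5)
Return P4→Depot: 12.
Total = 5 + 11 + 13 + 5 + 12 = 46.

Total distance 46 blocks via the nearest-neighbour route Depot → P3 → P2 → P1 → P4 → Depot.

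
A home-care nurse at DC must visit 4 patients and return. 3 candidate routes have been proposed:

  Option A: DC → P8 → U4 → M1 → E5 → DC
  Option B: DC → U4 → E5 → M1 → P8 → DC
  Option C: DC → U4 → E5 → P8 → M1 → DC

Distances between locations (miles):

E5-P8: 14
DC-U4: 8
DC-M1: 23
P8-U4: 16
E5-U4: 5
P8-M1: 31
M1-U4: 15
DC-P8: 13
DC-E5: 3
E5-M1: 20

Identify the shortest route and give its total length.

Shortest is Option A, total 67 miles.

Option A: 13 + 16 + 15 + 20 + 3 = 67
Option B: 8 + 5 + 20 + 31 + 13 = 77
Option C: 8 + 5 + 14 + 31 + 23 = 81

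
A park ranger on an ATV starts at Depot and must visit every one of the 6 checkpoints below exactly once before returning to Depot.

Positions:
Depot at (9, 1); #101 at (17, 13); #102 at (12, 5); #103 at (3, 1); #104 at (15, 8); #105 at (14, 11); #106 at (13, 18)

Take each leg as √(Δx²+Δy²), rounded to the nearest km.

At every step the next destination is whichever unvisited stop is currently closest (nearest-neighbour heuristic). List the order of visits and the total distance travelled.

Depot → [#102:5 / #103:6 / #104:9 / #105:11 / #101:14 / #106:17] → #102 (5)
#102 → [#104:4 / #105:6 / #101:9 / #103:10 / #106:13] → #104 (4)
#104 → [#105:3 / #101:5 / #106:10 / #103:14] → #105 (3)
#105 → [#101:4 / #106:7 / #103:15] → #101 (4)
#101 → [#106:6 / #103:18] → #106 (6)
#106 → [#103:20] → #103 (20)
Return #103→Depot: 6.
Total = 5 + 4 + 3 + 4 + 6 + 20 + 6 = 48.

Total distance 48 km via the nearest-neighbour route Depot → #102 → #104 → #105 → #101 → #106 → #103 → Depot.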